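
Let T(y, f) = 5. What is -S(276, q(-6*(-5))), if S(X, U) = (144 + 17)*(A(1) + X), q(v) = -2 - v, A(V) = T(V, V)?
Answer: -45241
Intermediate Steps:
A(V) = 5
S(X, U) = 805 + 161*X (S(X, U) = (144 + 17)*(5 + X) = 161*(5 + X) = 805 + 161*X)
-S(276, q(-6*(-5))) = -(805 + 161*276) = -(805 + 44436) = -1*45241 = -45241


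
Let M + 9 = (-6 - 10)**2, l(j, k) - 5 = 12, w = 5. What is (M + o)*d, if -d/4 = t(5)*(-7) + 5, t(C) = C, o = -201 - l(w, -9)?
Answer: 3480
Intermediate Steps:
l(j, k) = 17 (l(j, k) = 5 + 12 = 17)
o = -218 (o = -201 - 1*17 = -201 - 17 = -218)
d = 120 (d = -4*(5*(-7) + 5) = -4*(-35 + 5) = -4*(-30) = 120)
M = 247 (M = -9 + (-6 - 10)**2 = -9 + (-16)**2 = -9 + 256 = 247)
(M + o)*d = (247 - 218)*120 = 29*120 = 3480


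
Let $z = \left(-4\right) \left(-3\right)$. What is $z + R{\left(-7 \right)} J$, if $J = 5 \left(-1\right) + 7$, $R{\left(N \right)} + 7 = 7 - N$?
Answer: $26$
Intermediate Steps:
$R{\left(N \right)} = - N$ ($R{\left(N \right)} = -7 - \left(-7 + N\right) = - N$)
$J = 2$ ($J = -5 + 7 = 2$)
$z = 12$
$z + R{\left(-7 \right)} J = 12 + \left(-1\right) \left(-7\right) 2 = 12 + 7 \cdot 2 = 12 + 14 = 26$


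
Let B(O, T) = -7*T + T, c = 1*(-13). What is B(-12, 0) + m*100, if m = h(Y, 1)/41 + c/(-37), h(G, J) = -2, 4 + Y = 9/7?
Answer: 45900/1517 ≈ 30.257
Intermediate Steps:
Y = -19/7 (Y = -4 + 9/7 = -19/7 ≈ -2.7143)
c = -13
B(O, T) = -6*T
m = 459/1517 (m = -2/41 - 13/(-37) = -2*1/41 - 13*(-1/37) = -2/41 + 13/37 = 459/1517 ≈ 0.30257)
B(-12, 0) + m*100 = -6*0 + (459/1517)*100 = 0 + 45900/1517 = 45900/1517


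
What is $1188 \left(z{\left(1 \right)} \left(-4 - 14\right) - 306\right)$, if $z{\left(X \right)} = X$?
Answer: $-384912$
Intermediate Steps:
$1188 \left(z{\left(1 \right)} \left(-4 - 14\right) - 306\right) = 1188 \left(1 \left(-4 - 14\right) - 306\right) = 1188 \left(1 \left(-18\right) - 306\right) = 1188 \left(-18 - 306\right) = 1188 \left(-324\right) = -384912$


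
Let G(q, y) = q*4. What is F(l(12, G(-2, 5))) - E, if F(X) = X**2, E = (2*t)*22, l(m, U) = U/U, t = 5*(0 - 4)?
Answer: 881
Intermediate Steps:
t = -20 (t = 5*(-4) = -20)
G(q, y) = 4*q
l(m, U) = 1
E = -880 (E = (2*(-20))*22 = -40*22 = -880)
F(l(12, G(-2, 5))) - E = 1**2 - 1*(-880) = 1 + 880 = 881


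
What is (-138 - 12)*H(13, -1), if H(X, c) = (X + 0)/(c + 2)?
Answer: -1950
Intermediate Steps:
H(X, c) = X/(2 + c)
(-138 - 12)*H(13, -1) = (-138 - 12)*(13/(2 - 1)) = -1950/1 = -1950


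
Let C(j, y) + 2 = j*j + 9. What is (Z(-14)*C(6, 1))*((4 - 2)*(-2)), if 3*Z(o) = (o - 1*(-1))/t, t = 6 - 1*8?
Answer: -1118/3 ≈ -372.67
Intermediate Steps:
t = -2 (t = 6 - 8 = -2)
Z(o) = -1/6 - o/6 (Z(o) = ((o - 1*(-1))/(-2))/3 = ((o + 1)*(-1/2))/3 = ((1 + o)*(-1/2))/3 = (-1/2 - o/2)/3 = -1/6 - o/6)
C(j, y) = 7 + j**2 (C(j, y) = -2 + (j*j + 9) = -2 + (j**2 + 9) = -2 + (9 + j**2) = 7 + j**2)
(Z(-14)*C(6, 1))*((4 - 2)*(-2)) = ((-1/6 - 1/6*(-14))*(7 + 6**2))*((4 - 2)*(-2)) = ((-1/6 + 7/3)*(7 + 36))*(2*(-2)) = ((13/6)*43)*(-4) = (559/6)*(-4) = -1118/3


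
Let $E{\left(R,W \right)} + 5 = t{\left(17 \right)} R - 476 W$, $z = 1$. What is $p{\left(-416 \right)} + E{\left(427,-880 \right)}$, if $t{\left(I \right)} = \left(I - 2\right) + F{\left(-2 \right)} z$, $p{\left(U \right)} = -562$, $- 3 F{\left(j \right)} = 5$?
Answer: $\frac{1272019}{3} \approx 4.2401 \cdot 10^{5}$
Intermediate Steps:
$F{\left(j \right)} = - \frac{5}{3}$ ($F{\left(j \right)} = \left(- \frac{1}{3}\right) 5 = - \frac{5}{3}$)
$t{\left(I \right)} = - \frac{11}{3} + I$ ($t{\left(I \right)} = \left(I - 2\right) - \frac{5}{3} = \left(-2 + I\right) - \frac{5}{3} = - \frac{11}{3} + I$)
$E{\left(R,W \right)} = -5 - 476 W + \frac{40 R}{3}$ ($E{\left(R,W \right)} = -5 + \left(\left(- \frac{11}{3} + 17\right) R - 476 W\right) = -5 + \left(\frac{40 R}{3} - 476 W\right) = -5 + \left(- 476 W + \frac{40 R}{3}\right) = -5 - 476 W + \frac{40 R}{3}$)
$p{\left(-416 \right)} + E{\left(427,-880 \right)} = -562 - - \frac{1273705}{3} = -562 + \left(-5 + 418880 + \frac{17080}{3}\right) = -562 + \frac{1273705}{3} = \frac{1272019}{3}$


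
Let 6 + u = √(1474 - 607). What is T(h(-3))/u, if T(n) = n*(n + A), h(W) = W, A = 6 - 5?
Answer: 12/277 + 34*√3/277 ≈ 0.25592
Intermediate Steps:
A = 1
T(n) = n*(1 + n) (T(n) = n*(n + 1) = n*(1 + n))
u = -6 + 17*√3 (u = -6 + √(1474 - 607) = -6 + √867 = -6 + 17*√3 ≈ 23.445)
T(h(-3))/u = (-3*(1 - 3))/(-6 + 17*√3) = (-3*(-2))/(-6 + 17*√3) = 6/(-6 + 17*√3)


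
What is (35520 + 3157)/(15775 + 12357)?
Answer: 38677/28132 ≈ 1.3748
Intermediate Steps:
(35520 + 3157)/(15775 + 12357) = 38677/28132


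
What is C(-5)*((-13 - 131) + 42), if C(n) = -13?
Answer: 1326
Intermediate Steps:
C(-5)*((-13 - 131) + 42) = -13*((-13 - 131) + 42) = -13*(-144 + 42) = -13*(-102) = 1326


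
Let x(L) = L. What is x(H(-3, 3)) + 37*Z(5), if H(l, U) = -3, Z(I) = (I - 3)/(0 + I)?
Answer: 59/5 ≈ 11.800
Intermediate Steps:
Z(I) = (-3 + I)/I
x(H(-3, 3)) + 37*Z(5) = -3 + 37*((-3 + 5)/5) = -3 + 37*((⅕)*2) = -3 + 37*(⅖) = -3 + 74/5 = 59/5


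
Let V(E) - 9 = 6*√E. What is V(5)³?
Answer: 5589 + 2538*√5 ≈ 11264.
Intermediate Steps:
V(E) = 9 + 6*√E
V(5)³ = (9 + 6*√5)³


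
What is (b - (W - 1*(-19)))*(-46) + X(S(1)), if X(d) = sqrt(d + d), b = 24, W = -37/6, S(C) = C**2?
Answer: -1541/3 + sqrt(2) ≈ -512.25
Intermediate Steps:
W = -37/6 (W = -37*1/6 = -37/6 ≈ -6.1667)
X(d) = sqrt(2)*sqrt(d) (X(d) = sqrt(2*d) = sqrt(2)*sqrt(d))
(b - (W - 1*(-19)))*(-46) + X(S(1)) = (24 - (-37/6 - 1*(-19)))*(-46) + sqrt(2)*sqrt(1**2) = (24 - (-37/6 + 19))*(-46) + sqrt(2)*sqrt(1) = (24 - 1*77/6)*(-46) + sqrt(2)*1 = (24 - 77/6)*(-46) + sqrt(2) = (67/6)*(-46) + sqrt(2) = -1541/3 + sqrt(2)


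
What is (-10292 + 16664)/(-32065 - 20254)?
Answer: -6372/52319 ≈ -0.12179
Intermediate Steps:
(-10292 + 16664)/(-32065 - 20254) = 6372/(-52319) = 6372*(-1/52319) = -6372/52319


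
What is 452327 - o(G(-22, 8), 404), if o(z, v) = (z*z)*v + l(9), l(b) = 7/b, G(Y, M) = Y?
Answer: 2311112/9 ≈ 2.5679e+5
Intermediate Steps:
o(z, v) = 7/9 + v*z**2 (o(z, v) = (z*z)*v + 7/9 = z**2*v + 7*(1/9) = v*z**2 + 7/9 = 7/9 + v*z**2)
452327 - o(G(-22, 8), 404) = 452327 - (7/9 + 404*(-22)**2) = 452327 - (7/9 + 404*484) = 452327 - (7/9 + 195536) = 452327 - 1*1759831/9 = 452327 - 1759831/9 = 2311112/9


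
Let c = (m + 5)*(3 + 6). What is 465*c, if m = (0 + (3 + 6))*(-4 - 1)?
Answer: -167400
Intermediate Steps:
m = -45 (m = (0 + 9)*(-5) = 9*(-5) = -45)
c = -360 (c = (-45 + 5)*(3 + 6) = -40*9 = -360)
465*c = 465*(-360) = -167400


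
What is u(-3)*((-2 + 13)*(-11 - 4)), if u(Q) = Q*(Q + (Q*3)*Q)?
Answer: 11880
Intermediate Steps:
u(Q) = Q*(Q + 3*Q**2) (u(Q) = Q*(Q + (3*Q)*Q) = Q*(Q + 3*Q**2))
u(-3)*((-2 + 13)*(-11 - 4)) = ((-3)**2*(1 + 3*(-3)))*((-2 + 13)*(-11 - 4)) = (9*(1 - 9))*(11*(-15)) = (9*(-8))*(-165) = -72*(-165) = 11880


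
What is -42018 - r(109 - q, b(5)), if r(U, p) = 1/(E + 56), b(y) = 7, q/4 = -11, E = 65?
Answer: -5084179/121 ≈ -42018.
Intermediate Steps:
q = -44 (q = 4*(-11) = -44)
r(U, p) = 1/121 (r(U, p) = 1/(65 + 56) = 1/121)
-42018 - r(109 - q, b(5)) = -42018 - 1*1/121 = -42018 - 1/121 = -5084179/121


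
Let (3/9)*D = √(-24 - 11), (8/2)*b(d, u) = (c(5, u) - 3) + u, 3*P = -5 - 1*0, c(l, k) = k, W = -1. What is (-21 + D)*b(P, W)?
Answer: 105/4 - 15*I*√35/4 ≈ 26.25 - 22.185*I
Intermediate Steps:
P = -5/3 (P = (-5 - 1*0)/3 = (-5 + 0)/3 = (⅓)*(-5) = -5/3 ≈ -1.6667)
b(d, u) = -¾ + u/2 (b(d, u) = ((u - 3) + u)/4 = ((-3 + u) + u)/4 = (-3 + 2*u)/4 = -¾ + u/2)
D = 3*I*√35 (D = 3*√(-24 - 11) = 3*√(-35) = 3*(I*√35) = 3*I*√35 ≈ 17.748*I)
(-21 + D)*b(P, W) = (-21 + 3*I*√35)*(-¾ + (½)*(-1)) = (-21 + 3*I*√35)*(-¾ - ½) = (-21 + 3*I*√35)*(-5/4) = 105/4 - 15*I*√35/4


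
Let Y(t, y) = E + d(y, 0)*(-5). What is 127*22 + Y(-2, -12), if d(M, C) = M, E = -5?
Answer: 2849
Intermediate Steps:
Y(t, y) = -5 - 5*y (Y(t, y) = -5 + y*(-5) = -5 - 5*y)
127*22 + Y(-2, -12) = 127*22 + (-5 - 5*(-12)) = 2794 + (-5 + 60) = 2794 + 55 = 2849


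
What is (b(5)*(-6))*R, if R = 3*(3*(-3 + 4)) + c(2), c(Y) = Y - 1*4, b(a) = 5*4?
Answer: -840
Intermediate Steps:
b(a) = 20
c(Y) = -4 + Y (c(Y) = Y - 4 = -4 + Y)
R = 7 (R = 3*(3*(-3 + 4)) + (-4 + 2) = 3*(3*1) - 2 = 3*3 - 2 = 9 - 2 = 7)
(b(5)*(-6))*R = (20*(-6))*7 = -120*7 = -840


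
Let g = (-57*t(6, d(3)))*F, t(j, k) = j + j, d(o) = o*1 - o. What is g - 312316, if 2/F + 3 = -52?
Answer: -17176012/55 ≈ -3.1229e+5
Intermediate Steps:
d(o) = 0 (d(o) = o - o = 0)
t(j, k) = 2*j
F = -2/55 (F = 2/(-3 - 52) = 2/(-55) = 2*(-1/55) = -2/55 ≈ -0.036364)
g = 1368/55 (g = -114*6*(-2/55) = -57*12*(-2/55) = -684*(-2/55) = 1368/55 ≈ 24.873)
g - 312316 = 1368/55 - 312316 = -17176012/55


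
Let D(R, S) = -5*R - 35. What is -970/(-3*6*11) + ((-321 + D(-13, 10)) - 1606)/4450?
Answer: 1970447/440550 ≈ 4.4727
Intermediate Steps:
D(R, S) = -35 - 5*R
-970/(-3*6*11) + ((-321 + D(-13, 10)) - 1606)/4450 = -970/(-3*6*11) + ((-321 + (-35 - 5*(-13))) - 1606)/4450 = -970/((-18*11)) + ((-321 + (-35 + 65)) - 1606)*(1/4450) = -970/(-198) + ((-321 + 30) - 1606)*(1/4450) = -970*(-1/198) + (-291 - 1606)*(1/4450) = 485/99 - 1897*1/4450 = 485/99 - 1897/4450 = 1970447/440550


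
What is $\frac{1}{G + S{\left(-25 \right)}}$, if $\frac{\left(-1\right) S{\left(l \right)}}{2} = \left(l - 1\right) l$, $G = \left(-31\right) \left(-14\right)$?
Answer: $- \frac{1}{866} \approx -0.0011547$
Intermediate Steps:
$G = 434$
$S{\left(l \right)} = - 2 l \left(-1 + l\right)$ ($S{\left(l \right)} = - 2 \left(l - 1\right) l = - 2 \left(-1 + l\right) l = - 2 l \left(-1 + l\right)$)
$\frac{1}{G + S{\left(-25 \right)}} = \frac{1}{434 + 2 \left(-25\right) \left(1 - -25\right)} = \frac{1}{434 + 2 \left(-25\right) \left(1 + 25\right)} = \frac{1}{434 + 2 \left(-25\right) 26} = \frac{1}{434 - 1300} = \frac{1}{-866} = - \frac{1}{866}$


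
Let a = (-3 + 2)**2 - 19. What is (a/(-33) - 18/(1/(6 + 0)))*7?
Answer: -8274/11 ≈ -752.18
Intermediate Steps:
a = -18 (a = (-1)**2 - 19 = 1 - 19 = -18)
(a/(-33) - 18/(1/(6 + 0)))*7 = (-18/(-33) - 18/(1/(6 + 0)))*7 = (-18*(-1/33) - 18/(1/6))*7 = (6/11 - 18/1/6)*7 = (6/11 - 18*6)*7 = (6/11 - 108)*7 = -1182/11*7 = -8274/11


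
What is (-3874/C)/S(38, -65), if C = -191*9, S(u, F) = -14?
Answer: -1937/12033 ≈ -0.16097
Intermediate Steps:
C = -1719
(-3874/C)/S(38, -65) = -3874/(-1719)/(-14) = -3874*(-1/1719)*(-1/14) = (3874/1719)*(-1/14) = -1937/12033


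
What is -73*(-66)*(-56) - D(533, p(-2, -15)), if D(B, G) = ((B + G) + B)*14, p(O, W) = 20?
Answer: -285012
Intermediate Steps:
D(B, G) = 14*G + 28*B (D(B, G) = (G + 2*B)*14 = 14*G + 28*B)
-73*(-66)*(-56) - D(533, p(-2, -15)) = -73*(-66)*(-56) - (14*20 + 28*533) = 4818*(-56) - (280 + 14924) = -269808 - 1*15204 = -269808 - 15204 = -285012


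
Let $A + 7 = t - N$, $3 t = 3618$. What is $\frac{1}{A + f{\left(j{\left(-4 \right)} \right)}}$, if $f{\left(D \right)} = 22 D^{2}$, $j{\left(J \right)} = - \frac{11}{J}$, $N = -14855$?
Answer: $\frac{8}{129763} \approx 6.1651 \cdot 10^{-5}$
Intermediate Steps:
$t = 1206$ ($t = \frac{1}{3} \cdot 3618 = 1206$)
$A = 16054$ ($A = -7 + \left(1206 - -14855\right) = -7 + \left(1206 + 14855\right) = -7 + 16061 = 16054$)
$\frac{1}{A + f{\left(j{\left(-4 \right)} \right)}} = \frac{1}{16054 + 22 \left(- \frac{11}{-4}\right)^{2}} = \frac{1}{16054 + 22 \left(\left(-11\right) \left(- \frac{1}{4}\right)\right)^{2}} = \frac{1}{16054 + 22 \left(\frac{11}{4}\right)^{2}} = \frac{1}{16054 + 22 \cdot \frac{121}{16}} = \frac{1}{16054 + \frac{1331}{8}} = \frac{1}{\frac{129763}{8}} = \frac{8}{129763}$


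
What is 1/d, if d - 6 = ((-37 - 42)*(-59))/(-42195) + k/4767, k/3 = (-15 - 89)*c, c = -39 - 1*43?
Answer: 67047855/754719761 ≈ 0.088838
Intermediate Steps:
c = -82 (c = -39 - 43 = -82)
k = 25584 (k = 3*((-15 - 89)*(-82)) = 3*(-104*(-82)) = 3*8528 = 25584)
d = 754719761/67047855 (d = 6 + (((-37 - 42)*(-59))/(-42195) + 25584/4767) = 6 + (-79*(-59)*(-1/42195) + 25584*(1/4767)) = 6 + (4661*(-1/42195) + 8528/1589) = 6 + (-4661/42195 + 8528/1589) = 6 + 352432631/67047855 = 754719761/67047855 ≈ 11.256)
1/d = 1/(754719761/67047855) = 67047855/754719761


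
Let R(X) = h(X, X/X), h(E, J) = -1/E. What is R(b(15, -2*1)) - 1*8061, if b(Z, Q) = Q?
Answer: -16121/2 ≈ -8060.5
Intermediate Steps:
R(X) = -1/X
R(b(15, -2*1)) - 1*8061 = -1/((-2*1)) - 1*8061 = -1/(-2) - 8061 = -1*(-½) - 8061 = ½ - 8061 = -16121/2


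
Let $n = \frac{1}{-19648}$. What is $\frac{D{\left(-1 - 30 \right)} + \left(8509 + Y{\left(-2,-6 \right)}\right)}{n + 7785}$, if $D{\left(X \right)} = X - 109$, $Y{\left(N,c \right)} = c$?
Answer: $\frac{164316224}{152959679} \approx 1.0742$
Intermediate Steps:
$D{\left(X \right)} = -109 + X$ ($D{\left(X \right)} = X - 109 = -109 + X$)
$n = - \frac{1}{19648} \approx -5.0896 \cdot 10^{-5}$
$\frac{D{\left(-1 - 30 \right)} + \left(8509 + Y{\left(-2,-6 \right)}\right)}{n + 7785} = \frac{\left(-109 - 31\right) + \left(8509 - 6\right)}{- \frac{1}{19648} + 7785} = \frac{\left(-109 - 31\right) + 8503}{\frac{152959679}{19648}} = \left(\left(-109 - 31\right) + 8503\right) \frac{19648}{152959679} = \left(-140 + 8503\right) \frac{19648}{152959679} = 8363 \cdot \frac{19648}{152959679} = \frac{164316224}{152959679}$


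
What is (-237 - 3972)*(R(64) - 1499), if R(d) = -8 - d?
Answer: 6612339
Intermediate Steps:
(-237 - 3972)*(R(64) - 1499) = (-237 - 3972)*((-8 - 1*64) - 1499) = -4209*((-8 - 64) - 1499) = -4209*(-72 - 1499) = -4209*(-1571) = 6612339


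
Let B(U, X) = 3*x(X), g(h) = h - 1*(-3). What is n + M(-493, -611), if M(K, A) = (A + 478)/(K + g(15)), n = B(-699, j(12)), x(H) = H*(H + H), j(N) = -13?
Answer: 25357/25 ≈ 1014.3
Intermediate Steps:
x(H) = 2*H² (x(H) = H*(2*H) = 2*H²)
g(h) = 3 + h (g(h) = h + 3 = 3 + h)
B(U, X) = 6*X² (B(U, X) = 3*(2*X²) = 6*X²)
n = 1014 (n = 6*(-13)² = 6*169 = 1014)
M(K, A) = (478 + A)/(18 + K) (M(K, A) = (A + 478)/(K + (3 + 15)) = (478 + A)/(K + 18) = (478 + A)/(18 + K))
n + M(-493, -611) = 1014 + (478 - 611)/(18 - 493) = 1014 - 133/(-475) = 1014 - 1/475*(-133) = 1014 + 7/25 = 25357/25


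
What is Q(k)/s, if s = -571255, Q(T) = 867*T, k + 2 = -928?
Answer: 161262/114251 ≈ 1.4115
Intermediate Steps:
k = -930 (k = -2 - 928 = -930)
Q(k)/s = (867*(-930))/(-571255) = -806310*(-1/571255) = 161262/114251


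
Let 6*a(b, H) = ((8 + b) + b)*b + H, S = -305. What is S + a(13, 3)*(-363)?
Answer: -54455/2 ≈ -27228.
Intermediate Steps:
a(b, H) = H/6 + b*(8 + 2*b)/6 (a(b, H) = (((8 + b) + b)*b + H)/6 = ((8 + 2*b)*b + H)/6 = (b*(8 + 2*b) + H)/6 = (H + b*(8 + 2*b))/6 = H/6 + b*(8 + 2*b)/6)
S + a(13, 3)*(-363) = -305 + ((⅓)*13² + (⅙)*3 + (4/3)*13)*(-363) = -305 + ((⅓)*169 + ½ + 52/3)*(-363) = -305 + (169/3 + ½ + 52/3)*(-363) = -305 + (445/6)*(-363) = -305 - 53845/2 = -54455/2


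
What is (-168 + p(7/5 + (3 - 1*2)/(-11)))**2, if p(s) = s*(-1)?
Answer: 86713344/3025 ≈ 28666.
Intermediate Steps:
p(s) = -s
(-168 + p(7/5 + (3 - 1*2)/(-11)))**2 = (-168 - (7/5 + (3 - 1*2)/(-11)))**2 = (-168 - (7*(1/5) + (3 - 2)*(-1/11)))**2 = (-168 - (7/5 + 1*(-1/11)))**2 = (-168 - (7/5 - 1/11))**2 = (-168 - 1*72/55)**2 = (-168 - 72/55)**2 = (-9312/55)**2 = 86713344/3025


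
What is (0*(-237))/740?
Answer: 0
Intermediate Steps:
(0*(-237))/740 = 0*(1/740) = 0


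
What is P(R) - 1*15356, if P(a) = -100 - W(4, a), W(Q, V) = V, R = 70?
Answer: -15526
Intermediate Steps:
P(a) = -100 - a
P(R) - 1*15356 = (-100 - 1*70) - 1*15356 = (-100 - 70) - 15356 = -170 - 15356 = -15526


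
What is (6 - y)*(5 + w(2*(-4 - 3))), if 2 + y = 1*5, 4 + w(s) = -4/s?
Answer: 27/7 ≈ 3.8571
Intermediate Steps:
w(s) = -4 - 4/s
y = 3 (y = -2 + 1*5 = -2 + 5 = 3)
(6 - y)*(5 + w(2*(-4 - 3))) = (6 - 1*3)*(5 + (-4 - 4*1/(2*(-4 - 3)))) = (6 - 3)*(5 + (-4 - 4/(2*(-7)))) = 3*(5 + (-4 - 4/(-14))) = 3*(5 + (-4 - 4*(-1/14))) = 3*(5 + (-4 + 2/7)) = 3*(5 - 26/7) = 3*(9/7) = 27/7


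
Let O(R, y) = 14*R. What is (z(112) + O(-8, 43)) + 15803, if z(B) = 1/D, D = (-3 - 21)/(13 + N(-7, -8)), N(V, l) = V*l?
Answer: 125505/8 ≈ 15688.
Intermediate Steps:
D = -8/23 (D = (-3 - 21)/(13 - 7*(-8)) = -24/(13 + 56) = -24/69 = -24*1/69 = -8/23 ≈ -0.34783)
z(B) = -23/8 (z(B) = 1/(-8/23) = -23/8)
(z(112) + O(-8, 43)) + 15803 = (-23/8 + 14*(-8)) + 15803 = (-23/8 - 112) + 15803 = -919/8 + 15803 = 125505/8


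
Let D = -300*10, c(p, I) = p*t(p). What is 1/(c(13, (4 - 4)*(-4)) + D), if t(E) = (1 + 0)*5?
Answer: -1/2935 ≈ -0.00034072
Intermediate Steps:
t(E) = 5 (t(E) = 1*5 = 5)
c(p, I) = 5*p (c(p, I) = p*5 = 5*p)
D = -3000
1/(c(13, (4 - 4)*(-4)) + D) = 1/(5*13 - 3000) = 1/(65 - 3000) = 1/(-2935) = -1/2935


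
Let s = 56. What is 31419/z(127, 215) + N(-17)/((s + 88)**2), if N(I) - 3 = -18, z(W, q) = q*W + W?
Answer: 1004773/877824 ≈ 1.1446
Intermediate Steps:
z(W, q) = W + W*q (z(W, q) = W*q + W = W + W*q)
N(I) = -15 (N(I) = 3 - 18 = -15)
31419/z(127, 215) + N(-17)/((s + 88)**2) = 31419/((127*(1 + 215))) - 15/(56 + 88)**2 = 31419/((127*216)) - 15/(144**2) = 31419/27432 - 15/20736 = 31419*(1/27432) - 15*1/20736 = 3491/3048 - 5/6912 = 1004773/877824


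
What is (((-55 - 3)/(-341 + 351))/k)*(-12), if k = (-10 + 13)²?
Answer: 116/15 ≈ 7.7333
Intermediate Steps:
k = 9 (k = 3² = 9)
(((-55 - 3)/(-341 + 351))/k)*(-12) = (((-55 - 3)/(-341 + 351))/9)*(-12) = (-58/10*(⅑))*(-12) = (-58*⅒*(⅑))*(-12) = -29/5*⅑*(-12) = -29/45*(-12) = 116/15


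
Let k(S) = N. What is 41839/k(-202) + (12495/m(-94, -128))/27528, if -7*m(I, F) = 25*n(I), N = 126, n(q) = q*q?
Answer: 1211524937201/3648561120 ≈ 332.06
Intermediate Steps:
n(q) = q**2
k(S) = 126
m(I, F) = -25*I**2/7
41839/k(-202) + (12495/m(-94, -128))/27528 = 41839/126 + (12495/((-25/7*(-94)**2)))/27528 = 41839*(1/126) + (12495/((-25/7*8836)))*(1/27528) = 5977/18 + (12495/(-220900/7))*(1/27528) = 5977/18 + (12495*(-7/220900))*(1/27528) = 5977/18 - 17493/44180*1/27528 = 5977/18 - 5831/405395680 = 1211524937201/3648561120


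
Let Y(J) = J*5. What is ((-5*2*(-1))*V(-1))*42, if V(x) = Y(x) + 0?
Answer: -2100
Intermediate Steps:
Y(J) = 5*J
V(x) = 5*x (V(x) = 5*x + 0 = 5*x)
((-5*2*(-1))*V(-1))*42 = ((-5*2*(-1))*(5*(-1)))*42 = (-10*(-1)*(-5))*42 = (10*(-5))*42 = -50*42 = -2100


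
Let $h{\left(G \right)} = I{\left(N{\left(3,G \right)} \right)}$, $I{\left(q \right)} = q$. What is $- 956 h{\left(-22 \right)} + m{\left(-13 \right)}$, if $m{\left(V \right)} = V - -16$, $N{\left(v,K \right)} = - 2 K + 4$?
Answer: $-45885$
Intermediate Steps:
$N{\left(v,K \right)} = 4 - 2 K$
$h{\left(G \right)} = 4 - 2 G$
$m{\left(V \right)} = 16 + V$ ($m{\left(V \right)} = V + 16 = 16 + V$)
$- 956 h{\left(-22 \right)} + m{\left(-13 \right)} = - 956 \left(4 - -44\right) + \left(16 - 13\right) = - 956 \left(4 + 44\right) + 3 = \left(-956\right) 48 + 3 = -45888 + 3 = -45885$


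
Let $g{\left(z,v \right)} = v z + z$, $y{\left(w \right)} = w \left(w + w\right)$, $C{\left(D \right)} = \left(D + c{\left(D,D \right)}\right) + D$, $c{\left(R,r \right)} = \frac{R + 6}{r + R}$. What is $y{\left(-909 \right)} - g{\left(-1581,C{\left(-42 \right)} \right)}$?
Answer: $\frac{10654116}{7} \approx 1.522 \cdot 10^{6}$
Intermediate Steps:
$c{\left(R,r \right)} = \frac{6 + R}{R + r}$
$C{\left(D \right)} = 2 D + \frac{6 + D}{2 D}$ ($C{\left(D \right)} = \left(D + \frac{6 + D}{D + D}\right) + D = \left(D + \frac{6 + D}{2 D}\right) + D = 2 D + \frac{6 + D}{2 D}$)
$y{\left(w \right)} = 2 w^{2}$ ($y{\left(w \right)} = w 2 w = 2 w^{2}$)
$g{\left(z,v \right)} = z + v z$
$y{\left(-909 \right)} - g{\left(-1581,C{\left(-42 \right)} \right)} = 2 \left(-909\right)^{2} - - 1581 \left(1 + \left(\frac{1}{2} + 2 \left(-42\right) + \frac{3}{-42}\right)\right) = 2 \cdot 826281 - - 1581 \left(1 + \left(\frac{1}{2} - 84 + 3 \left(- \frac{1}{42}\right)\right)\right) = 1652562 - - 1581 \left(1 - \frac{585}{7}\right) = 1652562 - \left(-1581\right) \left(- \frac{578}{7}\right) = 1652562 - \frac{913818}{7} = \frac{10654116}{7}$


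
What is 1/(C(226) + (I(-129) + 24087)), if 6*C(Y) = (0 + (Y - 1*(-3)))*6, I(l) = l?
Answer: 1/24187 ≈ 4.1345e-5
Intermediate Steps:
C(Y) = 3 + Y (C(Y) = ((0 + (Y - 1*(-3)))*6)/6 = ((0 + (Y + 3))*6)/6 = ((0 + (3 + Y))*6)/6 = ((3 + Y)*6)/6 = (18 + 6*Y)/6 = 3 + Y)
1/(C(226) + (I(-129) + 24087)) = 1/((3 + 226) + (-129 + 24087)) = 1/(229 + 23958) = 1/24187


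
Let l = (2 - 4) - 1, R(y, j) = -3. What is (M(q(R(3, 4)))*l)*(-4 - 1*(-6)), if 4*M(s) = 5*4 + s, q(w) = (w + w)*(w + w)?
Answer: -84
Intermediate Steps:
q(w) = 4*w**2 (q(w) = (2*w)*(2*w) = 4*w**2)
l = -3 (l = -2 - 1 = -3)
M(s) = 5 + s/4 (M(s) = (5*4 + s)/4 = (20 + s)/4 = 5 + s/4)
(M(q(R(3, 4)))*l)*(-4 - 1*(-6)) = ((5 + (4*(-3)**2)/4)*(-3))*(-4 - 1*(-6)) = ((5 + (4*9)/4)*(-3))*(-4 + 6) = ((5 + (1/4)*36)*(-3))*2 = ((5 + 9)*(-3))*2 = (14*(-3))*2 = -42*2 = -84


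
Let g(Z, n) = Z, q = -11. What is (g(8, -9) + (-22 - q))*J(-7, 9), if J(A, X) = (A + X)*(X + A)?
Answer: -12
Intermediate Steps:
J(A, X) = (A + X)² (J(A, X) = (A + X)*(A + X) = (A + X)²)
(g(8, -9) + (-22 - q))*J(-7, 9) = (8 + (-22 - 1*(-11)))*(-7 + 9)² = (8 + (-22 + 11))*2² = (8 - 11)*4 = -3*4 = -12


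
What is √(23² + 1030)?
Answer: √1559 ≈ 39.484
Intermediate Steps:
√(23² + 1030) = √(529 + 1030) = √1559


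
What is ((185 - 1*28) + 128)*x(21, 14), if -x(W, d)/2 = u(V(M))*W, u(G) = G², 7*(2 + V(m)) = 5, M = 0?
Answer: -138510/7 ≈ -19787.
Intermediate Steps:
V(m) = -9/7 (V(m) = -2 + (⅐)*5 = -2 + 5/7 = -9/7)
x(W, d) = -162*W/49 (x(W, d) = -2*(-9/7)²*W = -162*W/49)
((185 - 1*28) + 128)*x(21, 14) = ((185 - 1*28) + 128)*(-162/49*21) = ((185 - 28) + 128)*(-486/7) = (157 + 128)*(-486/7) = 285*(-486/7) = -138510/7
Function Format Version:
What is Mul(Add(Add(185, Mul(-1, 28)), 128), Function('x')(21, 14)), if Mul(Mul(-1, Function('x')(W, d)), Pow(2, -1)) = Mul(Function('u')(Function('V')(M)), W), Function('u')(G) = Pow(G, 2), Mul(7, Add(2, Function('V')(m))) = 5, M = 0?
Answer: Rational(-138510, 7) ≈ -19787.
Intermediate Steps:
Function('V')(m) = Rational(-9, 7) (Function('V')(m) = Add(-2, Mul(Rational(1, 7), 5)) = Add(-2, Rational(5, 7)) = Rational(-9, 7))
Function('x')(W, d) = Mul(Rational(-162, 49), W) (Function('x')(W, d) = Mul(-2, Mul(Pow(Rational(-9, 7), 2), W)) = Mul(-2, Mul(Rational(81, 49), W)) = Mul(Rational(-162, 49), W))
Mul(Add(Add(185, Mul(-1, 28)), 128), Function('x')(21, 14)) = Mul(Add(Add(185, Mul(-1, 28)), 128), Mul(Rational(-162, 49), 21)) = Mul(Add(Add(185, -28), 128), Rational(-486, 7)) = Mul(Add(157, 128), Rational(-486, 7)) = Mul(285, Rational(-486, 7)) = Rational(-138510, 7)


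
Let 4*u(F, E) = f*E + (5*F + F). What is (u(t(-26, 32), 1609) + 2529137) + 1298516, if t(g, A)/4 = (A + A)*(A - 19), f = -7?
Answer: 15319317/4 ≈ 3.8298e+6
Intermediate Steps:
t(g, A) = 8*A*(-19 + A) (t(g, A) = 4*((A + A)*(A - 19)) = 4*((2*A)*(-19 + A)) = 4*(2*A*(-19 + A)) = 8*A*(-19 + A))
u(F, E) = -7*E/4 + 3*F/2 (u(F, E) = (-7*E + (5*F + F))/4 = (-7*E + 6*F)/4 = -7*E/4 + 3*F/2)
(u(t(-26, 32), 1609) + 2529137) + 1298516 = ((-7/4*1609 + 3*(8*32*(-19 + 32))/2) + 2529137) + 1298516 = ((-11263/4 + 3*(8*32*13)/2) + 2529137) + 1298516 = ((-11263/4 + (3/2)*3328) + 2529137) + 1298516 = ((-11263/4 + 4992) + 2529137) + 1298516 = (8705/4 + 2529137) + 1298516 = 10125253/4 + 1298516 = 15319317/4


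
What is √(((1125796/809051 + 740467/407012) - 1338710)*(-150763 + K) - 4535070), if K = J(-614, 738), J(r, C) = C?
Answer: √5444343632392108218778912956906805/164646732806 ≈ 4.4815e+5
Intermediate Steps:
K = 738
√(((1125796/809051 + 740467/407012) - 1338710)*(-150763 + K) - 4535070) = √(((1125796/809051 + 740467/407012) - 1338710)*(-150763 + 738) - 4535070) = √(((1125796*(1/809051) + 740467*(1/407012)) - 1338710)*(-150025) - 4535070) = √(((1125796/809051 + 740467/407012) - 1338710)*(-150025) - 4535070) = √((1057288048369/329293465612 - 1338710)*(-150025) - 4535070) = √(-440827398061392151/329293465612*(-150025) - 4535070) = √(66135130394160357453775/329293465612 - 4535070) = √(66133637025243264440935/329293465612) = √5444343632392108218778912956906805/164646732806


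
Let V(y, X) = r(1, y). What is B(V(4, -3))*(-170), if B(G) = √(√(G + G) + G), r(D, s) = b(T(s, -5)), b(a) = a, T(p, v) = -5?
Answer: -170*√(-5 + I*√10) ≈ -115.05 - 397.16*I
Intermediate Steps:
r(D, s) = -5
V(y, X) = -5
B(G) = √(G + √2*√G) (B(G) = √(√(2*G) + G) = √(√2*√G + G) = √(G + √2*√G))
B(V(4, -3))*(-170) = √(-5 + √2*√(-5))*(-170) = √(-5 + √2*(I*√5))*(-170) = √(-5 + I*√10)*(-170) = -170*√(-5 + I*√10)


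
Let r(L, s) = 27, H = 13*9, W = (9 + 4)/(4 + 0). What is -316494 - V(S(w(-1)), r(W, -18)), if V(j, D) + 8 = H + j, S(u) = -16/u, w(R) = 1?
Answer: -316587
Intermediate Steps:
W = 13/4 ≈ 3.2500
H = 117
V(j, D) = 109 + j (V(j, D) = -8 + (117 + j) = 109 + j)
-316494 - V(S(w(-1)), r(W, -18)) = -316494 - (109 - 16/1) = -316494 - (109 - 16*1) = -316494 - (109 - 16) = -316494 - 1*93 = -316494 - 93 = -316587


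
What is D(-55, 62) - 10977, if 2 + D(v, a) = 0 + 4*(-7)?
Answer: -11007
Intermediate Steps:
D(v, a) = -30 (D(v, a) = -2 + (0 + 4*(-7)) = -2 + (0 - 28) = -2 - 28 = -30)
D(-55, 62) - 10977 = -30 - 10977 = -11007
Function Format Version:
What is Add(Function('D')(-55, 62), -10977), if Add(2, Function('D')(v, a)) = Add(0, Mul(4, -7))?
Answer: -11007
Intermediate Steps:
Function('D')(v, a) = -30 (Function('D')(v, a) = Add(-2, Add(0, Mul(4, -7))) = Add(-2, Add(0, -28)) = Add(-2, -28) = -30)
Add(Function('D')(-55, 62), -10977) = Add(-30, -10977) = -11007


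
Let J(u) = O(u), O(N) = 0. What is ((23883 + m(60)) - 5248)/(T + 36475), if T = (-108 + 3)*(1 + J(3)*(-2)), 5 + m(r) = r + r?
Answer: 1875/3637 ≈ 0.51553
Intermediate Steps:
J(u) = 0
m(r) = -5 + 2*r (m(r) = -5 + (r + r) = -5 + 2*r)
T = -105 (T = (-108 + 3)*(1 + 0*(-2)) = -105*(1 + 0) = -105*1 = -105)
((23883 + m(60)) - 5248)/(T + 36475) = ((23883 + (-5 + 2*60)) - 5248)/(-105 + 36475) = ((23883 + (-5 + 120)) - 5248)/36370 = ((23883 + 115) - 5248)*(1/36370) = (23998 - 5248)*(1/36370) = 18750*(1/36370) = 1875/3637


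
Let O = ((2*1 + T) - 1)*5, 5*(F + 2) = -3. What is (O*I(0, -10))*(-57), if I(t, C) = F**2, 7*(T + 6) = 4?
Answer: 298623/35 ≈ 8532.1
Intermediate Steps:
F = -13/5 (F = -2 + (1/5)*(-3) = -2 - 3/5 = -13/5 ≈ -2.6000)
T = -38/7 (T = -6 + (1/7)*4 = -6 + 4/7 = -38/7 ≈ -5.4286)
I(t, C) = 169/25 (I(t, C) = (-13/5)**2 = 169/25)
O = -155/7 (O = ((2*1 - 38/7) - 1)*5 = ((2 - 38/7) - 1)*5 = (-24/7 - 1)*5 = -31/7*5 = -155/7 ≈ -22.143)
(O*I(0, -10))*(-57) = -155/7*169/25*(-57) = -5239/35*(-57) = 298623/35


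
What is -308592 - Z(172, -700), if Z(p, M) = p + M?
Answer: -308064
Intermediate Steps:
Z(p, M) = M + p
-308592 - Z(172, -700) = -308592 - (-700 + 172) = -308592 - 1*(-528) = -308592 + 528 = -308064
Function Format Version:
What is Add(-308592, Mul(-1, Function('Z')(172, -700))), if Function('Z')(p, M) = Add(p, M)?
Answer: -308064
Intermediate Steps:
Function('Z')(p, M) = Add(M, p)
Add(-308592, Mul(-1, Function('Z')(172, -700))) = Add(-308592, Mul(-1, Add(-700, 172))) = Add(-308592, Mul(-1, -528)) = Add(-308592, 528) = -308064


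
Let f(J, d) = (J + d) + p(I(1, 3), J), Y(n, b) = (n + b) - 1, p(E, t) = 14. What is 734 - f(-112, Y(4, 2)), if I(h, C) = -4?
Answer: 827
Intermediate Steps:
Y(n, b) = -1 + b + n (Y(n, b) = (b + n) - 1 = -1 + b + n)
f(J, d) = 14 + J + d (f(J, d) = (J + d) + 14 = 14 + J + d)
734 - f(-112, Y(4, 2)) = 734 - (14 - 112 + (-1 + 2 + 4)) = 734 - (14 - 112 + 5) = 734 - 1*(-93) = 734 + 93 = 827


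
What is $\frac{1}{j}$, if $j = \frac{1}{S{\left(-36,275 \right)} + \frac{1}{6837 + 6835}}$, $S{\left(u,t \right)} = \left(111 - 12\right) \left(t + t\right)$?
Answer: $\frac{744440401}{13672} \approx 54450.0$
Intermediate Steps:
$S{\left(u,t \right)} = 198 t$ ($S{\left(u,t \right)} = 99 \cdot 2 t = 198 t$)
$j = \frac{13672}{744440401}$ ($j = \frac{1}{198 \cdot 275 + \frac{1}{6837 + 6835}} = \frac{1}{54450 + \frac{1}{13672}} = \frac{1}{\frac{744440401}{13672}} = \frac{13672}{744440401} \approx 1.8365 \cdot 10^{-5}$)
$\frac{1}{j} = \frac{1}{\frac{13672}{744440401}} = \frac{744440401}{13672}$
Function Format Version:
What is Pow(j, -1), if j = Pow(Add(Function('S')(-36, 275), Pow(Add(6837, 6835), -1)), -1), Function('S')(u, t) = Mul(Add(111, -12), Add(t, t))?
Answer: Rational(744440401, 13672) ≈ 54450.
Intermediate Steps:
Function('S')(u, t) = Mul(198, t) (Function('S')(u, t) = Mul(99, Mul(2, t)) = Mul(198, t))
j = Rational(13672, 744440401) (j = Pow(Add(Mul(198, 275), Pow(Add(6837, 6835), -1)), -1) = Pow(Add(54450, Pow(13672, -1)), -1) = Pow(Add(54450, Rational(1, 13672)), -1) = Pow(Rational(744440401, 13672), -1) = Rational(13672, 744440401) ≈ 1.8365e-5)
Pow(j, -1) = Pow(Rational(13672, 744440401), -1) = Rational(744440401, 13672)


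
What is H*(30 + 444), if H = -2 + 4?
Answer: 948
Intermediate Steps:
H = 2
H*(30 + 444) = 2*(30 + 444) = 2*474 = 948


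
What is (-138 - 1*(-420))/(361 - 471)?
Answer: -141/55 ≈ -2.5636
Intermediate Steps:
(-138 - 1*(-420))/(361 - 471) = (-138 + 420)/(-110) = 282*(-1/110) = -141/55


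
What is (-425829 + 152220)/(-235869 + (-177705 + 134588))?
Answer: 273609/278986 ≈ 0.98073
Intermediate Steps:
(-425829 + 152220)/(-235869 + (-177705 + 134588)) = -273609/(-235869 - 43117) = -273609/(-278986) = -273609*(-1/278986) = 273609/278986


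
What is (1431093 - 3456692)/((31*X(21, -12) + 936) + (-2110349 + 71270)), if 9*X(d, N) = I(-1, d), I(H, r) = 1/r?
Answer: 382838211/385208996 ≈ 0.99384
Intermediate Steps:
X(d, N) = 1/(9*d)
(1431093 - 3456692)/((31*X(21, -12) + 936) + (-2110349 + 71270)) = (1431093 - 3456692)/((31*((1/9)/21) + 936) + (-2110349 + 71270)) = -2025599/((31*((1/9)*(1/21)) + 936) - 2039079) = -2025599/((31*(1/189) + 936) - 2039079) = -2025599/((31/189 + 936) - 2039079) = -2025599/(176935/189 - 2039079) = -2025599/(-385208996/189) = -2025599*(-189/385208996) = 382838211/385208996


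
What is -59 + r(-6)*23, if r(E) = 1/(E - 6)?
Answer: -731/12 ≈ -60.917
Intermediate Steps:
r(E) = 1/(-6 + E)
-59 + r(-6)*23 = -59 + 23/(-6 - 6) = -59 + 23/(-12) = -59 - 1/12*23 = -59 - 23/12 = -731/12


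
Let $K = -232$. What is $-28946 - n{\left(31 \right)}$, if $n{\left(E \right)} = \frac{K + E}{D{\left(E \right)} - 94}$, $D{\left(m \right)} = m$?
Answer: $- \frac{607933}{21} \approx -28949.0$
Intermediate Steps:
$n{\left(E \right)} = \frac{-232 + E}{-94 + E}$ ($n{\left(E \right)} = \frac{-232 + E}{E - 94} = \frac{-232 + E}{-94 + E}$)
$-28946 - n{\left(31 \right)} = -28946 - \frac{-232 + 31}{-94 + 31} = -28946 - \frac{1}{-63} \left(-201\right) = -28946 - \left(- \frac{1}{63}\right) \left(-201\right) = -28946 - \frac{67}{21} = - \frac{607933}{21}$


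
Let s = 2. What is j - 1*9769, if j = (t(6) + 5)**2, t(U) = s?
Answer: -9720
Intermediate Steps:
t(U) = 2
j = 49 (j = (2 + 5)**2 = 7**2 = 49)
j - 1*9769 = 49 - 1*9769 = 49 - 9769 = -9720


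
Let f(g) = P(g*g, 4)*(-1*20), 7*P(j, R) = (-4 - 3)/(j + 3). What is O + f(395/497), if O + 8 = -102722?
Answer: -23037302945/224263 ≈ -1.0272e+5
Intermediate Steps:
P(j, R) = -1/(3 + j) (P(j, R) = ((-4 - 3)/(j + 3))/7 = (-7/(3 + j))/7 = -1/(3 + j))
O = -102730 (O = -8 - 102722 = -102730)
f(g) = 20/(3 + g**2) (f(g) = (-1/(3 + g*g))*(-1*20) = -1/(3 + g**2)*(-20) = 20/(3 + g**2))
O + f(395/497) = -102730 + 20/(3 + (395/497)**2) = -102730 + 20/(3 + 156025/247009) = -102730 + 20/(897052/247009) = -102730 + 20*(247009/897052) = -102730 + 1235045/224263 = -23037302945/224263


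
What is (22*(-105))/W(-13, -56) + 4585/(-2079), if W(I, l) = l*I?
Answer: -83065/15444 ≈ -5.3785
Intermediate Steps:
W(I, l) = I*l
(22*(-105))/W(-13, -56) + 4585/(-2079) = (22*(-105))/((-13*(-56))) + 4585/(-2079) = -2310/728 + 4585*(-1/2079) = -2310*1/728 - 655/297 = -165/52 - 655/297 = -83065/15444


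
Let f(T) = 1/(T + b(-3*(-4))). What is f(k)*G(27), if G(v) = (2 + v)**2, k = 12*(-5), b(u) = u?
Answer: -841/48 ≈ -17.521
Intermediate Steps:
k = -60
f(T) = 1/(12 + T) (f(T) = 1/(T - 3*(-4)) = 1/(T + 12) = 1/(12 + T))
f(k)*G(27) = (2 + 27)**2/(12 - 60) = 29**2/(-48) = -1/48*841 = -841/48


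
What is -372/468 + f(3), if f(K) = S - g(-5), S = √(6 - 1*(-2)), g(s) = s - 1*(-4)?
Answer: 8/39 + 2*√2 ≈ 3.0336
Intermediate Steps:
g(s) = 4 + s (g(s) = s + 4 = 4 + s)
S = 2*√2 (S = √(6 + 2) = √8 = 2*√2 ≈ 2.8284)
f(K) = 1 + 2*√2 (f(K) = 2*√2 - (4 - 5) = 2*√2 - 1*(-1) = 2*√2 + 1 = 1 + 2*√2)
-372/468 + f(3) = -372/468 + (1 + 2*√2) = -372*1/468 + (1 + 2*√2) = -31/39 + (1 + 2*√2) = 8/39 + 2*√2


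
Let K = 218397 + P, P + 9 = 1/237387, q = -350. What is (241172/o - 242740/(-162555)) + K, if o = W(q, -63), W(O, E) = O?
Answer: 32669469861289047/150066170275 ≈ 2.1770e+5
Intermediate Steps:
o = -350
P = -2136482/237387 (P = -9 + 1/237387 = -2136482/237387 ≈ -9.0000)
K = 51842472157/237387 (K = 218397 - 2136482/237387 = 51842472157/237387 ≈ 2.1839e+5)
(241172/o - 242740/(-162555)) + K = (241172/(-350) - 242740/(-162555)) + 51842472157/237387 = (241172*(-1/350) - 242740*(-1/162555)) + 51842472157/237387 = (-120586/175 + 48548/32511) + 51842472157/237387 = -3911875546/5689425 + 51842472157/237387 = 32669469861289047/150066170275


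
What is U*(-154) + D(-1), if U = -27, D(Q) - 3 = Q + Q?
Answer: 4159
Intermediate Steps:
D(Q) = 3 + 2*Q (D(Q) = 3 + (Q + Q) = 3 + 2*Q)
U*(-154) + D(-1) = -27*(-154) + (3 + 2*(-1)) = 4158 + (3 - 2) = 4158 + 1 = 4159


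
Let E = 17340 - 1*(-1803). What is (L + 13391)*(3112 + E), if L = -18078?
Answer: -104309185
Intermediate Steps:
E = 19143 (E = 17340 + 1803 = 19143)
(L + 13391)*(3112 + E) = (-18078 + 13391)*(3112 + 19143) = -4687*22255 = -104309185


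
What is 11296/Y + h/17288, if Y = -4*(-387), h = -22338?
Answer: 20088253/3345228 ≈ 6.0051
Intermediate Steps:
Y = 1548
11296/Y + h/17288 = 11296/1548 - 22338/17288 = 11296*(1/1548) - 22338*1/17288 = 2824/387 - 11169/8644 = 20088253/3345228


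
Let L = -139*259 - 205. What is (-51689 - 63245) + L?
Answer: -151140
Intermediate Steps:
L = -36206 (L = -36001 - 205 = -36206)
(-51689 - 63245) + L = (-51689 - 63245) - 36206 = -114934 - 36206 = -151140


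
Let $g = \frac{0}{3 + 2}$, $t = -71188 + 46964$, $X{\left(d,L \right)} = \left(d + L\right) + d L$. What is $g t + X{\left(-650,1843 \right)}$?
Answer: $-1196757$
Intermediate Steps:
$X{\left(d,L \right)} = L + d + L d$ ($X{\left(d,L \right)} = \left(L + d\right) + L d = L + d + L d$)
$t = -24224$
$g = 0$ ($g = \frac{0}{5} = 0 \cdot \frac{1}{5} = 0$)
$g t + X{\left(-650,1843 \right)} = 0 \left(-24224\right) + \left(1843 - 650 + 1843 \left(-650\right)\right) = 0 - 1196757 = -1196757$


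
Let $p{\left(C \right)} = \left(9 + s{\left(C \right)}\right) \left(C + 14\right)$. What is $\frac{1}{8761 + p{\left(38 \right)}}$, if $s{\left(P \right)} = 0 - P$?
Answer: $\frac{1}{7253} \approx 0.00013787$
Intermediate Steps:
$s{\left(P \right)} = - P$
$p{\left(C \right)} = \left(9 - C\right) \left(14 + C\right)$ ($p{\left(C \right)} = \left(9 - C\right) \left(C + 14\right) = \left(9 - C\right) \left(14 + C\right)$)
$\frac{1}{8761 + p{\left(38 \right)}} = \frac{1}{8761 - 1508} = \frac{1}{7253}$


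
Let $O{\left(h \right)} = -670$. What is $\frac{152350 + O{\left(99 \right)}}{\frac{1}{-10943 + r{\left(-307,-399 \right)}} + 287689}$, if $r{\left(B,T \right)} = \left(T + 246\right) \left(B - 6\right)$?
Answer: $\frac{1120793856}{2125791559} \approx 0.52724$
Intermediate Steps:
$r{\left(B,T \right)} = \left(-6 + B\right) \left(246 + T\right)$ ($r{\left(B,T \right)} = \left(246 + T\right) \left(-6 + B\right) = \left(-6 + B\right) \left(246 + T\right)$)
$\frac{152350 + O{\left(99 \right)}}{\frac{1}{-10943 + r{\left(-307,-399 \right)}} + 287689} = \frac{152350 - 670}{\frac{1}{-10943 - -47889} + 287689} = \frac{151680}{\frac{1}{-10943 + \left(-1476 + 2394 - 75522 + 122493\right)} + 287689} = \frac{151680}{\frac{1}{-10943 + 47889} + 287689} = \frac{151680}{\frac{1}{36946} + 287689} = \frac{151680}{\frac{10628957795}{36946}} = 151680 \cdot \frac{36946}{10628957795} = \frac{1120793856}{2125791559}$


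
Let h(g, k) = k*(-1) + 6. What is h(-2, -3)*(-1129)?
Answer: -10161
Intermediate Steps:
h(g, k) = 6 - k (h(g, k) = -k + 6 = 6 - k)
h(-2, -3)*(-1129) = (6 - 1*(-3))*(-1129) = (6 + 3)*(-1129) = 9*(-1129) = -10161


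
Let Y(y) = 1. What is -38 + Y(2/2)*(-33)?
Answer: -71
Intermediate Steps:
-38 + Y(2/2)*(-33) = -38 + 1*(-33) = -38 - 33 = -71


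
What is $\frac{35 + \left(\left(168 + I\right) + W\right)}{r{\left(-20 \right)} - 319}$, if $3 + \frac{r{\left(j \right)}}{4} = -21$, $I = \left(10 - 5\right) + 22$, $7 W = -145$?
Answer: $- \frac{293}{581} \approx -0.5043$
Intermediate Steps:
$W = - \frac{145}{7}$ ($W = \frac{1}{7} \left(-145\right) = - \frac{145}{7} \approx -20.714$)
$I = 27$ ($I = 5 + 22 = 27$)
$r{\left(j \right)} = -96$ ($r{\left(j \right)} = -12 + 4 \left(-21\right) = -12 - 84 = -96$)
$\frac{35 + \left(\left(168 + I\right) + W\right)}{r{\left(-20 \right)} - 319} = \frac{35 + \left(\left(168 + 27\right) - \frac{145}{7}\right)}{-96 - 319} = \frac{35 + \left(195 - \frac{145}{7}\right)}{-415} = \left(35 + \frac{1220}{7}\right) \left(- \frac{1}{415}\right) = \frac{1465}{7} \left(- \frac{1}{415}\right) = - \frac{293}{581}$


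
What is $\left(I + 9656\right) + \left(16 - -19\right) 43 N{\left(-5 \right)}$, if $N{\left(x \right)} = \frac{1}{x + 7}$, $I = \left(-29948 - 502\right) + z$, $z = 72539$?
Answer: $\frac{104995}{2} \approx 52498.0$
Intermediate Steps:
$I = 42089$ ($I = \left(-29948 - 502\right) + 72539 = -30450 + 72539 = 42089$)
$N{\left(x \right)} = \frac{1}{7 + x}$
$\left(I + 9656\right) + \left(16 - -19\right) 43 N{\left(-5 \right)} = \left(42089 + 9656\right) + \frac{\left(16 - -19\right) 43}{7 - 5} = 51745 + \frac{\left(16 + 19\right) 43}{2} = 51745 + 35 \cdot 43 \cdot \frac{1}{2} = 51745 + 1505 \cdot \frac{1}{2} = 51745 + \frac{1505}{2} = \frac{104995}{2}$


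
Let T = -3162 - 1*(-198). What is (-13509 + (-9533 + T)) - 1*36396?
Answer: -62402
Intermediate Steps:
T = -2964 (T = -3162 + 198 = -2964)
(-13509 + (-9533 + T)) - 1*36396 = (-13509 + (-9533 - 2964)) - 1*36396 = (-13509 - 12497) - 36396 = -26006 - 36396 = -62402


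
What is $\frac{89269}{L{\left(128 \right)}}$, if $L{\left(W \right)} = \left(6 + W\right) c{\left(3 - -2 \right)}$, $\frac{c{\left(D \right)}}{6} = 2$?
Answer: $\frac{89269}{1608} \approx 55.516$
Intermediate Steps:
$c{\left(D \right)} = 12$ ($c{\left(D \right)} = 6 \cdot 2 = 12$)
$L{\left(W \right)} = 72 + 12 W$ ($L{\left(W \right)} = \left(6 + W\right) 12 = 72 + 12 W$)
$\frac{89269}{L{\left(128 \right)}} = \frac{89269}{72 + 12 \cdot 128} = \frac{89269}{72 + 1536} = \frac{89269}{1608}$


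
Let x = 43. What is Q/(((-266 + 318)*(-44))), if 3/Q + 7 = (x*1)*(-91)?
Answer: 3/8968960 ≈ 3.3449e-7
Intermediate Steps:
Q = -3/3920 (Q = 3/(-7 + (43*1)*(-91)) = 3/(-7 + 43*(-91)) = 3/(-7 - 3913) = 3/(-3920) = 3*(-1/3920) = -3/3920 ≈ -0.00076531)
Q/(((-266 + 318)*(-44))) = -3*(-1/(44*(-266 + 318)))/3920 = -3/(3920*(52*(-44))) = -3/3920/(-2288) = -3/3920*(-1/2288) = 3/8968960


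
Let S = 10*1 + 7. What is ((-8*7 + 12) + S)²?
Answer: 729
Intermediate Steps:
S = 17 (S = 10 + 7 = 17)
((-8*7 + 12) + S)² = ((-8*7 + 12) + 17)² = ((-56 + 12) + 17)² = (-44 + 17)² = (-27)² = 729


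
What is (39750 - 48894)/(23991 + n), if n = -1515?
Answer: -762/1873 ≈ -0.40683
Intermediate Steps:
(39750 - 48894)/(23991 + n) = (39750 - 48894)/(23991 - 1515) = -9144/22476 = -9144*1/22476 = -762/1873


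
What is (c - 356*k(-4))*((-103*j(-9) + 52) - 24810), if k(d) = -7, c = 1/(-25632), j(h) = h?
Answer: -1522203766633/25632 ≈ -5.9387e+7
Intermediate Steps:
c = -1/25632 ≈ -3.9014e-5
(c - 356*k(-4))*((-103*j(-9) + 52) - 24810) = (-1/25632 - 356*(-7))*((-103*(-9) + 52) - 24810) = (-1/25632 + 2492)*((927 + 52) - 24810) = 63874943*(979 - 24810)/25632 = (63874943/25632)*(-23831) = -1522203766633/25632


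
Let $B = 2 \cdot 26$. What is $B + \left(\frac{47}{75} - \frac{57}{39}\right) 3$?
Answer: $\frac{16086}{325} \approx 49.495$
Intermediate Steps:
$B = 52$
$B + \left(\frac{47}{75} - \frac{57}{39}\right) 3 = 52 + \left(\frac{47}{75} - \frac{57}{39}\right) 3 = 52 + \left(47 \cdot \frac{1}{75} - \frac{19}{13}\right) 3 = 52 + \left(\frac{47}{75} - \frac{19}{13}\right) 3 = 52 - \frac{814}{325} = \frac{16086}{325}$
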